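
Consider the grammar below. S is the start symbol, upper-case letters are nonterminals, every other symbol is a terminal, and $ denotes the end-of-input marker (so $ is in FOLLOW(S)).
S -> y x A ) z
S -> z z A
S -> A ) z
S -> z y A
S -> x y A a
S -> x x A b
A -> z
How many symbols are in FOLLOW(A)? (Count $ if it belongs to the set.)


S is the start symbol and does not occur in any rule body, so FOLLOW(S) = {$}.
Examining every occurrence of A in a rule body:
  S -> y x A ) z : A is followed by terminal ')' -> add ')'
  S -> z z A : A is at the right end -> add FOLLOW(S) = {$}
  S -> A ) z : A is followed by terminal ')' -> add ')' (already in the set)
  S -> z y A : A is at the right end -> add FOLLOW(S) = {$} (already in the set)
  S -> x y A a : A is followed by terminal 'a' -> add 'a'
  S -> x x A b : A is followed by terminal 'b' -> add 'b'
  A -> z : A does not occur in the body -> contributes nothing
FOLLOW(A) = {), a, b, $}
Count: 4

4


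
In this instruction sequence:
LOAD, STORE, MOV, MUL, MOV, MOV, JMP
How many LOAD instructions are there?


Scanning instruction sequence for LOAD:
  Position 1: LOAD <- MATCH
  Position 2: STORE
  Position 3: MOV
  Position 4: MUL
  Position 5: MOV
  Position 6: MOV
  Position 7: JMP
Matches at positions: [1]
Total LOAD count: 1

1


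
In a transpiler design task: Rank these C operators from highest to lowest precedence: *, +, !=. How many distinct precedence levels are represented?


Looking up precedence for each operator:
  * -> precedence 6
  + -> precedence 5
  != -> precedence 3
Sorted highest to lowest: *, +, !=
Distinct precedence values: [6, 5, 3]
Number of distinct levels: 3

3


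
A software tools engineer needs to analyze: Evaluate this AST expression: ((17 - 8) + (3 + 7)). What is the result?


Expression: ((17 - 8) + (3 + 7))
Evaluating step by step:
  17 - 8 = 9
  3 + 7 = 10
  9 + 10 = 19
Result: 19

19


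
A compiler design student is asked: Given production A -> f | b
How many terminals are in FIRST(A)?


Production: A -> f | b
Examining each alternative for leading terminals:
  A -> f : first terminal = 'f'
  A -> b : first terminal = 'b'
FIRST(A) = {b, f}
Count: 2

2


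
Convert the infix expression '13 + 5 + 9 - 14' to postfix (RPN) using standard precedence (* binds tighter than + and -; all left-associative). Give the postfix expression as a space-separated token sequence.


Applying the shunting-yard algorithm:
  Operand 13 -> output
  Push '+' onto operator stack -> op-stack: [+]
  Operand 5 -> output
  See '+' (prec 1); top '+' (prec 1) >= it -> pop '+' to output
  Push '+' onto operator stack -> op-stack: [+]
  Operand 9 -> output
  See '-' (prec 1); top '+' (prec 1) >= it -> pop '+' to output
  Push '-' onto operator stack -> op-stack: [-]
  Operand 14 -> output
  End of input: pop '-' to output
Postfix result: 13 5 + 9 + 14 -

13 5 + 9 + 14 -


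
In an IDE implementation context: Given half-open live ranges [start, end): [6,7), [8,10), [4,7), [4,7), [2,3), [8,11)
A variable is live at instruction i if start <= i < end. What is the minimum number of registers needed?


Live ranges:
  Var0: [6, 7)
  Var1: [8, 10)
  Var2: [4, 7)
  Var3: [4, 7)
  Var4: [2, 3)
  Var5: [8, 11)
Sweep-line events (position, delta, active):
  pos=2 start -> active=1
  pos=3 end -> active=0
  pos=4 start -> active=1
  pos=4 start -> active=2
  pos=6 start -> active=3
  pos=7 end -> active=2
  pos=7 end -> active=1
  pos=7 end -> active=0
  pos=8 start -> active=1
  pos=8 start -> active=2
  pos=10 end -> active=1
  pos=11 end -> active=0
Maximum simultaneous active: 3
Minimum registers needed: 3

3


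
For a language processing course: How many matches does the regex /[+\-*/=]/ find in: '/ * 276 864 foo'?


Pattern: /[+\-*/=]/ (operators)
Input: '/ * 276 864 foo'
Scanning for matches:
  Match 1: '/'
  Match 2: '*'
Total matches: 2

2


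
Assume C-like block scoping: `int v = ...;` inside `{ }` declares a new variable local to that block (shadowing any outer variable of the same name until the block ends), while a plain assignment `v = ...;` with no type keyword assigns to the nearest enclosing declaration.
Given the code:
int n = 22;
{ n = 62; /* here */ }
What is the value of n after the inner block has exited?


Analyzing scoping rules:
Outer scope: declares n = 22
Inner block: 'n = 62;' has no type keyword, so it is an assignment to the outer n (no shadowing)
The assignment changed the outer variable itself, so the new value persists after the block -> 62
Result: 62

62


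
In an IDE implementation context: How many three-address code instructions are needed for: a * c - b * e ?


Expression: a * c - b * e
Generating three-address code (respecting * over +/- precedence):
  Instruction 1: t1 = a * c
  Instruction 2: t2 = b * e
  Instruction 3: t3 = t1 - t2
Total instructions: 3

3


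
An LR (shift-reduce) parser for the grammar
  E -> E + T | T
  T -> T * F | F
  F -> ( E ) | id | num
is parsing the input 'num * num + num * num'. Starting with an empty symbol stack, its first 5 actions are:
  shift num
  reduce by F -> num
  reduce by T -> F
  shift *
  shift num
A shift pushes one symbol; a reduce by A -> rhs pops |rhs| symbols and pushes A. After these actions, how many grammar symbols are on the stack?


Tracking the symbol stack through each action:
  Action 1: shift 'num' : push -> stack = [num] (size 1)
  Action 2: reduce by F -> num : pop 1, push F -> stack = [F] (size 1)
  Action 3: reduce by T -> F : pop 1, push T -> stack = [T] (size 1)
  Action 4: shift '*' : push -> stack = [T, *] (size 2)
  Action 5: shift 'num' : push -> stack = [T, *, num] (size 3)
Final stack size: 3

3


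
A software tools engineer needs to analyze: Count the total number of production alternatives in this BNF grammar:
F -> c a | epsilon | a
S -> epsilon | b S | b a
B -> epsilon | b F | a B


Counting alternatives per rule:
  F: 3 alternative(s)
  S: 3 alternative(s)
  B: 3 alternative(s)
Sum: 3 + 3 + 3 = 9

9


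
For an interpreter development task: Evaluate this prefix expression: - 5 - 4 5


Parsing prefix expression: - 5 - 4 5
Step 1: Innermost operation '- 4 5'
  4 - 5 = -1
Step 2: Outer operation '- 5 [-1]'
  5 - -1 = 6

6


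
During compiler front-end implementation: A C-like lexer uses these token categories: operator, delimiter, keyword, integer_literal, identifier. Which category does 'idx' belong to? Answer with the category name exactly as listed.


Token: 'idx'
Checking categories:
  identifier: YES
  integer_literal: no
  operator: no
  keyword: no
  delimiter: no
Category: identifier

identifier


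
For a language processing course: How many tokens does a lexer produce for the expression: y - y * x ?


Scanning 'y - y * x'
Token 1: 'y' -> identifier
Token 2: '-' -> operator
Token 3: 'y' -> identifier
Token 4: '*' -> operator
Token 5: 'x' -> identifier
Total tokens: 5

5


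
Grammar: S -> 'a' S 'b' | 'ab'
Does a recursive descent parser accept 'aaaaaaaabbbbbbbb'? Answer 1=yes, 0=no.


Grammar accepts strings of the form a^n b^n (n >= 1)
Word: 'aaaaaaaabbbbbbbb'
Counting: 8 a's and 8 b's
Check: 8 == 8? Yes
Derivation (S -> aSb applied 7 time(s), then S -> ab): S => aSb => aaSbb => aaaSbbb => aaaaSbbbb => aaaaaSbbbbb => aaaaaaSbbbbbb => aaaaaaaSbbbbbbb => aaaaaaaabbbbbbbb
Accepted

1


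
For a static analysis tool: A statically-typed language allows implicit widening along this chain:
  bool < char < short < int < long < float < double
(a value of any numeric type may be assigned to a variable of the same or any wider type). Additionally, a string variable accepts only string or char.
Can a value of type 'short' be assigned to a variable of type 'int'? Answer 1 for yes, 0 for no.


Target variable type: int
Source value type: short
Numeric ranks: short=2, int=3
Widening allowed iff rank(source) <= rank(target): 2 <= 3? Yes
Result: 1

1


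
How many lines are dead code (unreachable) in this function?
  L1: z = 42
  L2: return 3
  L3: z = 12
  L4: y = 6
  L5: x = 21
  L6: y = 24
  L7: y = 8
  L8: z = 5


Analyzing control flow:
  L1: reachable (before return)
  L2: reachable (return statement)
  L3: DEAD (after return at L2)
  L4: DEAD (after return at L2)
  L5: DEAD (after return at L2)
  L6: DEAD (after return at L2)
  L7: DEAD (after return at L2)
  L8: DEAD (after return at L2)
Return at L2, total lines = 8
Dead lines: L3 through L8
Count: 6

6


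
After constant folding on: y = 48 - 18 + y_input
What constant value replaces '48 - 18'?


Identifying constant sub-expression:
  Original: y = 48 - 18 + y_input
  48 and 18 are both compile-time constants
  Evaluating: 48 - 18 = 30
  After folding: y = 30 + y_input

30


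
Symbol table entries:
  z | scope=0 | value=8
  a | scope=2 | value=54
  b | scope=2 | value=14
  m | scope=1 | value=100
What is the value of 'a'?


Searching symbol table for 'a':
  z | scope=0 | value=8
  a | scope=2 | value=54 <- MATCH
  b | scope=2 | value=14
  m | scope=1 | value=100
Found 'a' at scope 2 with value 54

54


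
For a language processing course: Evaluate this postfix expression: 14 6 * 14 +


Processing tokens left to right:
Push 14, Push 6
Pop 14 and 6, compute 14 * 6 = 84, push 84
Push 14
Pop 84 and 14, compute 84 + 14 = 98, push 98
Stack result: 98

98


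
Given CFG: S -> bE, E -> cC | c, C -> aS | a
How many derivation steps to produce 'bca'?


Grammar: S -> bE, E -> cC | c, C -> aS | a
Deriving 'bca':
Step 1: S -> bE => bE
Step 2: E -> cC => bcC
Step 3: C -> a => bca
Total derivation steps: 3

3


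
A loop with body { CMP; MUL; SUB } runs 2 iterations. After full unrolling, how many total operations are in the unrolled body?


Loop body operations: CMP, MUL, SUB (3 ops per iteration)
Unrolling 2 iterations:
  Iteration 1: CMP, MUL, SUB (3 ops)
  Iteration 2: CMP, MUL, SUB (3 ops)
Total: 2 iterations * 3 ops/iter = 6 operations

6


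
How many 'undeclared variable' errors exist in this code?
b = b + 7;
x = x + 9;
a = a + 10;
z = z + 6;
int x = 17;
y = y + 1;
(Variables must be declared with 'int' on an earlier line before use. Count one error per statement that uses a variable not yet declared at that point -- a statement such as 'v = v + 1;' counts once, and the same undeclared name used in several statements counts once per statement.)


Scanning code line by line:
  Line 1: use 'b' -> ERROR (undeclared)
  Line 2: use 'x' -> ERROR (undeclared)
  Line 3: use 'a' -> ERROR (undeclared)
  Line 4: use 'z' -> ERROR (undeclared)
  Line 5: declare 'x' -> declared = ['x']
  Line 6: use 'y' -> ERROR (undeclared)
Total undeclared variable errors: 5

5


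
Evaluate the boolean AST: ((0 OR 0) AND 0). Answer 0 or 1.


Step 1: Evaluate inner node
  0 OR 0 = 0
Step 2: Evaluate root node
  0 AND 0 = 0

0


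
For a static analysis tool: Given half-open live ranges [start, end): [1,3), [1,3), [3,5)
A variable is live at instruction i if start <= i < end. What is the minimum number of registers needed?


Live ranges:
  Var0: [1, 3)
  Var1: [1, 3)
  Var2: [3, 5)
Sweep-line events (position, delta, active):
  pos=1 start -> active=1
  pos=1 start -> active=2
  pos=3 end -> active=1
  pos=3 end -> active=0
  pos=3 start -> active=1
  pos=5 end -> active=0
Maximum simultaneous active: 2
Minimum registers needed: 2

2


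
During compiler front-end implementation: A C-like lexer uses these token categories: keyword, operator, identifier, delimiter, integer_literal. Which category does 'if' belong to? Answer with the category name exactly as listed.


Token: 'if'
Checking categories:
  identifier: no
  integer_literal: no
  operator: no
  keyword: YES
  delimiter: no
Category: keyword

keyword


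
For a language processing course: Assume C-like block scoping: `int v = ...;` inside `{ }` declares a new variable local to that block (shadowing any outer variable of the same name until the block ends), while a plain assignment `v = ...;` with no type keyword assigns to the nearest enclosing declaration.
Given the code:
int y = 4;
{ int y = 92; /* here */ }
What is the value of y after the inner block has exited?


Analyzing scoping rules:
Outer scope: declares y = 4
Inner block: 'int y = 92;' declares a NEW y that shadows the outer one
When the block exits the inner y goes out of scope; the outer y was never modified -> 4
Result: 4

4


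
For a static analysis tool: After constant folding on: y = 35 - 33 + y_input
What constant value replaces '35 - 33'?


Identifying constant sub-expression:
  Original: y = 35 - 33 + y_input
  35 and 33 are both compile-time constants
  Evaluating: 35 - 33 = 2
  After folding: y = 2 + y_input

2


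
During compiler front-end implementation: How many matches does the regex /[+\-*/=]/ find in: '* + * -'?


Pattern: /[+\-*/=]/ (operators)
Input: '* + * -'
Scanning for matches:
  Match 1: '*'
  Match 2: '+'
  Match 3: '*'
  Match 4: '-'
Total matches: 4

4


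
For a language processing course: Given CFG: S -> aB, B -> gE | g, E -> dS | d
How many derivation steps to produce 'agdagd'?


Grammar: S -> aB, B -> gE | g, E -> dS | d
Deriving 'agdagd':
Step 1: S -> aB => aB
Step 2: B -> gE => agE
Step 3: E -> dS => agdS
Step 4: S -> aB => agdaB
Step 5: B -> gE => agdagE
Step 6: E -> d => agdagd
Total derivation steps: 6

6


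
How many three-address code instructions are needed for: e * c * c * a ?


Expression: e * c * c * a
Generating three-address code (respecting * over +/- precedence):
  Instruction 1: t1 = e * c
  Instruction 2: t2 = t1 * c
  Instruction 3: t3 = t2 * a
Total instructions: 3

3


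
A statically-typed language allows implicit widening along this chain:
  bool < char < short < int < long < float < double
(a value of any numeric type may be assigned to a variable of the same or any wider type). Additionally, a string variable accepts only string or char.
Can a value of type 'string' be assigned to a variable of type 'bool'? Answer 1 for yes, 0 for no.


Target variable type: bool
Source value type: string
Rule: string cannot widen to any numeric type
Result: 0

0


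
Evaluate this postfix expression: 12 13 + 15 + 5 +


Processing tokens left to right:
Push 12, Push 13
Pop 12 and 13, compute 12 + 13 = 25, push 25
Push 15
Pop 25 and 15, compute 25 + 15 = 40, push 40
Push 5
Pop 40 and 5, compute 40 + 5 = 45, push 45
Stack result: 45

45


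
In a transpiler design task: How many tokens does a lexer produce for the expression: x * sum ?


Scanning 'x * sum'
Token 1: 'x' -> identifier
Token 2: '*' -> operator
Token 3: 'sum' -> identifier
Total tokens: 3

3


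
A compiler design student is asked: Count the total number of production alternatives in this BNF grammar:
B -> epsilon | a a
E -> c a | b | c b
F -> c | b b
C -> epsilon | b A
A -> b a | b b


Counting alternatives per rule:
  B: 2 alternative(s)
  E: 3 alternative(s)
  F: 2 alternative(s)
  C: 2 alternative(s)
  A: 2 alternative(s)
Sum: 2 + 3 + 2 + 2 + 2 = 11

11


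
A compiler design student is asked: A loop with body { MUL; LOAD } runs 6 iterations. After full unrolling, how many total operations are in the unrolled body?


Loop body operations: MUL, LOAD (2 ops per iteration)
Unrolling 6 iterations:
  Iteration 1: MUL, LOAD (2 ops)
  Iteration 2: MUL, LOAD (2 ops)
  Iteration 3: MUL, LOAD (2 ops)
  Iteration 4: MUL, LOAD (2 ops)
  Iteration 5: MUL, LOAD (2 ops)
  Iteration 6: MUL, LOAD (2 ops)
Total: 6 iterations * 2 ops/iter = 12 operations

12


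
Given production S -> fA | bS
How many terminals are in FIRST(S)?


Production: S -> fA | bS
Examining each alternative for leading terminals:
  S -> fA : first terminal = 'f'
  S -> bS : first terminal = 'b'
FIRST(S) = {b, f}
Count: 2

2


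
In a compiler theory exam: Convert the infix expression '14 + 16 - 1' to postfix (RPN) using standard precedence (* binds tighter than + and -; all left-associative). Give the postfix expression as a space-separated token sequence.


Applying the shunting-yard algorithm:
  Operand 14 -> output
  Push '+' onto operator stack -> op-stack: [+]
  Operand 16 -> output
  See '-' (prec 1); top '+' (prec 1) >= it -> pop '+' to output
  Push '-' onto operator stack -> op-stack: [-]
  Operand 1 -> output
  End of input: pop '-' to output
Postfix result: 14 16 + 1 -

14 16 + 1 -


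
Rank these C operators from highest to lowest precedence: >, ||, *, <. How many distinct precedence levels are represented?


Looking up precedence for each operator:
  > -> precedence 4
  || -> precedence 1
  * -> precedence 6
  < -> precedence 4
Sorted highest to lowest: *, >, <, ||
Distinct precedence values: [6, 4, 1]
Number of distinct levels: 3

3


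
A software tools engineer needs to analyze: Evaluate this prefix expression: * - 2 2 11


Parsing prefix expression: * - 2 2 11
Step 1: Innermost operation '- 2 2'
  2 - 2 = 0
Step 2: Outer operation '* [0] 11'
  0 * 11 = 0

0


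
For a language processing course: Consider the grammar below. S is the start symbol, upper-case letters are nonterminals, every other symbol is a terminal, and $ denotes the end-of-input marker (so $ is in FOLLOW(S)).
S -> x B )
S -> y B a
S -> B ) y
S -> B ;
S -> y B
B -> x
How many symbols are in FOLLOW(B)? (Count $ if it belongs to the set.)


S is the start symbol and does not occur in any rule body, so FOLLOW(S) = {$}.
Examining every occurrence of B in a rule body:
  S -> x B ) : B is followed by terminal ')' -> add ')'
  S -> y B a : B is followed by terminal 'a' -> add 'a'
  S -> B ) y : B is followed by terminal ')' -> add ')' (already in the set)
  S -> B ; : B is followed by terminal ';' -> add ';'
  S -> y B : B is at the right end -> add FOLLOW(S) = {$}
  B -> x : B does not occur in the body -> contributes nothing
FOLLOW(B) = {), ;, a, $}
Count: 4

4


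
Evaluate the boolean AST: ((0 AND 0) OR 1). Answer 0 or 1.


Step 1: Evaluate inner node
  0 AND 0 = 0
Step 2: Evaluate root node
  0 OR 1 = 1

1


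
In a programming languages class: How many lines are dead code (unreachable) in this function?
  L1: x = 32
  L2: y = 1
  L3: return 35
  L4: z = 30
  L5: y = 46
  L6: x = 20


Analyzing control flow:
  L1: reachable (before return)
  L2: reachable (before return)
  L3: reachable (return statement)
  L4: DEAD (after return at L3)
  L5: DEAD (after return at L3)
  L6: DEAD (after return at L3)
Return at L3, total lines = 6
Dead lines: L4 through L6
Count: 3

3


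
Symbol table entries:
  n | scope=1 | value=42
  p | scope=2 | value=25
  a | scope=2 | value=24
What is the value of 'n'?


Searching symbol table for 'n':
  n | scope=1 | value=42 <- MATCH
  p | scope=2 | value=25
  a | scope=2 | value=24
Found 'n' at scope 1 with value 42

42


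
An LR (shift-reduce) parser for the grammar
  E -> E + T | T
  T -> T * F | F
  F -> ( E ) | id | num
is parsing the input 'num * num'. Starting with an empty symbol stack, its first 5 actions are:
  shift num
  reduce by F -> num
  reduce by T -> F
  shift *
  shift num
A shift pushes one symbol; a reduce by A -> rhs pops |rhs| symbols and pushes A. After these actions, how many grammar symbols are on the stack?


Tracking the symbol stack through each action:
  Action 1: shift 'num' : push -> stack = [num] (size 1)
  Action 2: reduce by F -> num : pop 1, push F -> stack = [F] (size 1)
  Action 3: reduce by T -> F : pop 1, push T -> stack = [T] (size 1)
  Action 4: shift '*' : push -> stack = [T, *] (size 2)
  Action 5: shift 'num' : push -> stack = [T, *, num] (size 3)
Final stack size: 3

3


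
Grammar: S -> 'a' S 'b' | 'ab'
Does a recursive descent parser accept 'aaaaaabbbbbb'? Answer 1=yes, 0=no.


Grammar accepts strings of the form a^n b^n (n >= 1)
Word: 'aaaaaabbbbbb'
Counting: 6 a's and 6 b's
Check: 6 == 6? Yes
Derivation (S -> aSb applied 5 time(s), then S -> ab): S => aSb => aaSbb => aaaSbbb => aaaaSbbbb => aaaaaSbbbbb => aaaaaabbbbbb
Accepted

1


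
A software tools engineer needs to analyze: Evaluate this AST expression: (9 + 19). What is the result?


Expression: (9 + 19)
Evaluating step by step:
  9 + 19 = 28
Result: 28

28


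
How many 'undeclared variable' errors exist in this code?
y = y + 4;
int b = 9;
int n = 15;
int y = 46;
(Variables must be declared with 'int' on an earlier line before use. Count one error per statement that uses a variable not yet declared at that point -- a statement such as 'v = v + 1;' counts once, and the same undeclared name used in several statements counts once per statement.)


Scanning code line by line:
  Line 1: use 'y' -> ERROR (undeclared)
  Line 2: declare 'b' -> declared = ['b']
  Line 3: declare 'n' -> declared = ['b', 'n']
  Line 4: declare 'y' -> declared = ['b', 'n', 'y']
Total undeclared variable errors: 1

1


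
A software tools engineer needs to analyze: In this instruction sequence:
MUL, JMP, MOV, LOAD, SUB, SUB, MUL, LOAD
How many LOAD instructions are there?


Scanning instruction sequence for LOAD:
  Position 1: MUL
  Position 2: JMP
  Position 3: MOV
  Position 4: LOAD <- MATCH
  Position 5: SUB
  Position 6: SUB
  Position 7: MUL
  Position 8: LOAD <- MATCH
Matches at positions: [4, 8]
Total LOAD count: 2

2


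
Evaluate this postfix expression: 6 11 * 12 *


Processing tokens left to right:
Push 6, Push 11
Pop 6 and 11, compute 6 * 11 = 66, push 66
Push 12
Pop 66 and 12, compute 66 * 12 = 792, push 792
Stack result: 792

792


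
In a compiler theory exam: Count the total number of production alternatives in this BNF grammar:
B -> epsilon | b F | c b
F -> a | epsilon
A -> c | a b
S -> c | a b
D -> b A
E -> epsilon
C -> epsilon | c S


Counting alternatives per rule:
  B: 3 alternative(s)
  F: 2 alternative(s)
  A: 2 alternative(s)
  S: 2 alternative(s)
  D: 1 alternative(s)
  E: 1 alternative(s)
  C: 2 alternative(s)
Sum: 3 + 2 + 2 + 2 + 1 + 1 + 2 = 13

13


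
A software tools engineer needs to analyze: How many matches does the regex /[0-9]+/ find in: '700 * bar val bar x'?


Pattern: /[0-9]+/ (int literals)
Input: '700 * bar val bar x'
Scanning for matches:
  Match 1: '700'
Total matches: 1

1


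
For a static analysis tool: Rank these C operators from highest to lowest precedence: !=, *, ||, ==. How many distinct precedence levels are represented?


Looking up precedence for each operator:
  != -> precedence 3
  * -> precedence 6
  || -> precedence 1
  == -> precedence 3
Sorted highest to lowest: *, !=, ==, ||
Distinct precedence values: [6, 3, 1]
Number of distinct levels: 3

3


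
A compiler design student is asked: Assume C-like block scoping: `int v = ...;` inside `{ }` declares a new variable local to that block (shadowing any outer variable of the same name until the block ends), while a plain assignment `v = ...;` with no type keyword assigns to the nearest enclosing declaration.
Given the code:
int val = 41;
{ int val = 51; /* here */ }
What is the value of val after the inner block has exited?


Analyzing scoping rules:
Outer scope: declares val = 41
Inner block: 'int val = 51;' declares a NEW val that shadows the outer one
When the block exits the inner val goes out of scope; the outer val was never modified -> 41
Result: 41

41


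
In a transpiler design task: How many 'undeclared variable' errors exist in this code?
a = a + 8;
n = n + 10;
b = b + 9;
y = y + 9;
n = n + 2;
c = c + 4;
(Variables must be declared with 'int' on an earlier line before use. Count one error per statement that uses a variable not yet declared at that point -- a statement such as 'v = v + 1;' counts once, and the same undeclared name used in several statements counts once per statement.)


Scanning code line by line:
  Line 1: use 'a' -> ERROR (undeclared)
  Line 2: use 'n' -> ERROR (undeclared)
  Line 3: use 'b' -> ERROR (undeclared)
  Line 4: use 'y' -> ERROR (undeclared)
  Line 5: use 'n' -> ERROR (undeclared)
  Line 6: use 'c' -> ERROR (undeclared)
Total undeclared variable errors: 6

6


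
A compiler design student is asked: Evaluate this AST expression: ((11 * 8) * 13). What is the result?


Expression: ((11 * 8) * 13)
Evaluating step by step:
  11 * 8 = 88
  88 * 13 = 1144
Result: 1144

1144


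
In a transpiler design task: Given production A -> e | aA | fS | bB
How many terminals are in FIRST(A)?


Production: A -> e | aA | fS | bB
Examining each alternative for leading terminals:
  A -> e : first terminal = 'e'
  A -> aA : first terminal = 'a'
  A -> fS : first terminal = 'f'
  A -> bB : first terminal = 'b'
FIRST(A) = {a, b, e, f}
Count: 4

4


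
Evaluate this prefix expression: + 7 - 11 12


Parsing prefix expression: + 7 - 11 12
Step 1: Innermost operation '- 11 12'
  11 - 12 = -1
Step 2: Outer operation '+ 7 [-1]'
  7 + -1 = 6

6


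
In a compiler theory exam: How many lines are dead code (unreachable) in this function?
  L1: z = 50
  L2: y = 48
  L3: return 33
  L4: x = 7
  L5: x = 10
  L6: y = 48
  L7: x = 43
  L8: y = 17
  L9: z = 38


Analyzing control flow:
  L1: reachable (before return)
  L2: reachable (before return)
  L3: reachable (return statement)
  L4: DEAD (after return at L3)
  L5: DEAD (after return at L3)
  L6: DEAD (after return at L3)
  L7: DEAD (after return at L3)
  L8: DEAD (after return at L3)
  L9: DEAD (after return at L3)
Return at L3, total lines = 9
Dead lines: L4 through L9
Count: 6

6


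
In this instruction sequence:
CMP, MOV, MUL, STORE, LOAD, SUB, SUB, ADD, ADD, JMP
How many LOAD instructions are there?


Scanning instruction sequence for LOAD:
  Position 1: CMP
  Position 2: MOV
  Position 3: MUL
  Position 4: STORE
  Position 5: LOAD <- MATCH
  Position 6: SUB
  Position 7: SUB
  Position 8: ADD
  Position 9: ADD
  Position 10: JMP
Matches at positions: [5]
Total LOAD count: 1

1


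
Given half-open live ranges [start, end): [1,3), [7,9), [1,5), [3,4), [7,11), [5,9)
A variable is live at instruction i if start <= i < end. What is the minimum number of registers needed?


Live ranges:
  Var0: [1, 3)
  Var1: [7, 9)
  Var2: [1, 5)
  Var3: [3, 4)
  Var4: [7, 11)
  Var5: [5, 9)
Sweep-line events (position, delta, active):
  pos=1 start -> active=1
  pos=1 start -> active=2
  pos=3 end -> active=1
  pos=3 start -> active=2
  pos=4 end -> active=1
  pos=5 end -> active=0
  pos=5 start -> active=1
  pos=7 start -> active=2
  pos=7 start -> active=3
  pos=9 end -> active=2
  pos=9 end -> active=1
  pos=11 end -> active=0
Maximum simultaneous active: 3
Minimum registers needed: 3

3


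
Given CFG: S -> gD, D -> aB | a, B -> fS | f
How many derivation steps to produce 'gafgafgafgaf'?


Grammar: S -> gD, D -> aB | a, B -> fS | f
Deriving 'gafgafgafgaf':
Step 1: S -> gD => gD
Step 2: D -> aB => gaB
Step 3: B -> fS => gafS
Step 4: S -> gD => gafgD
Step 5: D -> aB => gafgaB
Step 6: B -> fS => gafgafS
Step 7: S -> gD => gafgafgD
Step 8: D -> aB => gafgafgaB
Step 9: B -> fS => gafgafgafS
Step 10: S -> gD => gafgafgafgD
Step 11: D -> aB => gafgafgafgaB
Step 12: B -> f => gafgafgafgaf
Total derivation steps: 12

12


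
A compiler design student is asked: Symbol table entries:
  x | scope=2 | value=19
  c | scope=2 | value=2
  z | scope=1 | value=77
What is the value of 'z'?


Searching symbol table for 'z':
  x | scope=2 | value=19
  c | scope=2 | value=2
  z | scope=1 | value=77 <- MATCH
Found 'z' at scope 1 with value 77

77


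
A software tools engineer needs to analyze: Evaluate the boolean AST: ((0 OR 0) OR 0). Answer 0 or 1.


Step 1: Evaluate inner node
  0 OR 0 = 0
Step 2: Evaluate root node
  0 OR 0 = 0

0


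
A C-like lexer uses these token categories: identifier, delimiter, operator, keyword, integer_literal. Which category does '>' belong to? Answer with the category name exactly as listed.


Token: '>'
Checking categories:
  identifier: no
  integer_literal: no
  operator: YES
  keyword: no
  delimiter: no
Category: operator

operator


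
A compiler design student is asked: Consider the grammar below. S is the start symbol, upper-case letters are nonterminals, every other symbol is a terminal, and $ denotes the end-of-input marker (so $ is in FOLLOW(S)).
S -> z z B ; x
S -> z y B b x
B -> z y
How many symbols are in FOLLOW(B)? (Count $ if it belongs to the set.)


S is the start symbol and does not occur in any rule body, so FOLLOW(S) = {$}.
Examining every occurrence of B in a rule body:
  S -> z z B ; x : B is followed by terminal ';' -> add ';'
  S -> z y B b x : B is followed by terminal 'b' -> add 'b'
  B -> z y : B does not occur in the body -> contributes nothing
FOLLOW(B) = {;, b}
Count: 2

2


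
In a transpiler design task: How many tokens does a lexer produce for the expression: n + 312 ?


Scanning 'n + 312'
Token 1: 'n' -> identifier
Token 2: '+' -> operator
Token 3: '312' -> integer_literal
Total tokens: 3

3


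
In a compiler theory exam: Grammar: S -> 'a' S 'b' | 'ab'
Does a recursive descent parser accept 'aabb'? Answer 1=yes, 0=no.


Grammar accepts strings of the form a^n b^n (n >= 1)
Word: 'aabb'
Counting: 2 a's and 2 b's
Check: 2 == 2? Yes
Derivation (S -> aSb applied 1 time(s), then S -> ab): S => aSb => aabb
Accepted

1


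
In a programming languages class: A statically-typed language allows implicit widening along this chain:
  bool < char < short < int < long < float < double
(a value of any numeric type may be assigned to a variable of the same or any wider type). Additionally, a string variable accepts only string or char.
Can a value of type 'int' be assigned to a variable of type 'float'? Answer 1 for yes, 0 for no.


Target variable type: float
Source value type: int
Numeric ranks: int=3, float=5
Widening allowed iff rank(source) <= rank(target): 3 <= 5? Yes
Result: 1

1


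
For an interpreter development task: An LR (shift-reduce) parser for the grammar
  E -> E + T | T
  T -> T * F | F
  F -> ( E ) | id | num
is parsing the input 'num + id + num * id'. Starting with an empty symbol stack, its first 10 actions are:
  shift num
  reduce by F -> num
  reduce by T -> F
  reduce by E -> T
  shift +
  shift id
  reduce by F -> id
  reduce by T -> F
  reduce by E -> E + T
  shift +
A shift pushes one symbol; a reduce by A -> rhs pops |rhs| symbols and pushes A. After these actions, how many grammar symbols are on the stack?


Tracking the symbol stack through each action:
  Action 1: shift 'num' : push -> stack = [num] (size 1)
  Action 2: reduce by F -> num : pop 1, push F -> stack = [F] (size 1)
  Action 3: reduce by T -> F : pop 1, push T -> stack = [T] (size 1)
  Action 4: reduce by E -> T : pop 1, push E -> stack = [E] (size 1)
  Action 5: shift '+' : push -> stack = [E, +] (size 2)
  Action 6: shift 'id' : push -> stack = [E, +, id] (size 3)
  Action 7: reduce by F -> id : pop 1, push F -> stack = [E, +, F] (size 3)
  Action 8: reduce by T -> F : pop 1, push T -> stack = [E, +, T] (size 3)
  Action 9: reduce by E -> E + T : pop 3, push E -> stack = [E] (size 1)
  Action 10: shift '+' : push -> stack = [E, +] (size 2)
Final stack size: 2

2


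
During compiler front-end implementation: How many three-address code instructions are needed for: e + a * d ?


Expression: e + a * d
Generating three-address code (respecting * over +/- precedence):
  Instruction 1: t1 = a * d
  Instruction 2: t2 = e + t1
Total instructions: 2

2


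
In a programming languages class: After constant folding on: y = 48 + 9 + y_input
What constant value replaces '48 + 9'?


Identifying constant sub-expression:
  Original: y = 48 + 9 + y_input
  48 and 9 are both compile-time constants
  Evaluating: 48 + 9 = 57
  After folding: y = 57 + y_input

57


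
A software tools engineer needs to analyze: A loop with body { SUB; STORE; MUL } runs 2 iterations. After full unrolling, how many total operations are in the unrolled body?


Loop body operations: SUB, STORE, MUL (3 ops per iteration)
Unrolling 2 iterations:
  Iteration 1: SUB, STORE, MUL (3 ops)
  Iteration 2: SUB, STORE, MUL (3 ops)
Total: 2 iterations * 3 ops/iter = 6 operations

6


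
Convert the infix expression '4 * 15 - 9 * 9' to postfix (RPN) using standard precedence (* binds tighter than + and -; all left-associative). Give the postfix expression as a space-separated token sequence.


Applying the shunting-yard algorithm:
  Operand 4 -> output
  Push '*' onto operator stack -> op-stack: [*]
  Operand 15 -> output
  See '-' (prec 1); top '*' (prec 2) >= it -> pop '*' to output
  Push '-' onto operator stack -> op-stack: [-]
  Operand 9 -> output
  Push '*' onto operator stack -> op-stack: [-, *]
  Operand 9 -> output
  End of input: pop '*' to output
  End of input: pop '-' to output
Postfix result: 4 15 * 9 9 * -

4 15 * 9 9 * -


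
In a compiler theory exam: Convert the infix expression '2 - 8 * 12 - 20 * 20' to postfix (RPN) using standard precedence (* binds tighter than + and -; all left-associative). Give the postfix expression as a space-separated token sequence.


Applying the shunting-yard algorithm:
  Operand 2 -> output
  Push '-' onto operator stack -> op-stack: [-]
  Operand 8 -> output
  Push '*' onto operator stack -> op-stack: [-, *]
  Operand 12 -> output
  See '-' (prec 1); top '*' (prec 2) >= it -> pop '*' to output
  See '-' (prec 1); top '-' (prec 1) >= it -> pop '-' to output
  Push '-' onto operator stack -> op-stack: [-]
  Operand 20 -> output
  Push '*' onto operator stack -> op-stack: [-, *]
  Operand 20 -> output
  End of input: pop '*' to output
  End of input: pop '-' to output
Postfix result: 2 8 12 * - 20 20 * -

2 8 12 * - 20 20 * -


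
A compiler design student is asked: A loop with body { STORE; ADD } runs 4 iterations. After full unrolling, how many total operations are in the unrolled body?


Loop body operations: STORE, ADD (2 ops per iteration)
Unrolling 4 iterations:
  Iteration 1: STORE, ADD (2 ops)
  Iteration 2: STORE, ADD (2 ops)
  Iteration 3: STORE, ADD (2 ops)
  Iteration 4: STORE, ADD (2 ops)
Total: 4 iterations * 2 ops/iter = 8 operations

8


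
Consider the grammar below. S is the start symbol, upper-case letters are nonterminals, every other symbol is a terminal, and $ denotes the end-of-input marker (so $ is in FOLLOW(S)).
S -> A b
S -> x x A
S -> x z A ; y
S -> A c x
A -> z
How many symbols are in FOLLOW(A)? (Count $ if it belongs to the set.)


S is the start symbol and does not occur in any rule body, so FOLLOW(S) = {$}.
Examining every occurrence of A in a rule body:
  S -> A b : A is followed by terminal 'b' -> add 'b'
  S -> x x A : A is at the right end -> add FOLLOW(S) = {$}
  S -> x z A ; y : A is followed by terminal ';' -> add ';'
  S -> A c x : A is followed by terminal 'c' -> add 'c'
  A -> z : A does not occur in the body -> contributes nothing
FOLLOW(A) = {;, b, c, $}
Count: 4

4


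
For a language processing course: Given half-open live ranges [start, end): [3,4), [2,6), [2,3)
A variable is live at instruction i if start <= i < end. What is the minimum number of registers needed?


Live ranges:
  Var0: [3, 4)
  Var1: [2, 6)
  Var2: [2, 3)
Sweep-line events (position, delta, active):
  pos=2 start -> active=1
  pos=2 start -> active=2
  pos=3 end -> active=1
  pos=3 start -> active=2
  pos=4 end -> active=1
  pos=6 end -> active=0
Maximum simultaneous active: 2
Minimum registers needed: 2

2


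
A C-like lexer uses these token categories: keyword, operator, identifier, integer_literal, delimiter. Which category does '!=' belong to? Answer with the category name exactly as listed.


Token: '!='
Checking categories:
  identifier: no
  integer_literal: no
  operator: YES
  keyword: no
  delimiter: no
Category: operator

operator


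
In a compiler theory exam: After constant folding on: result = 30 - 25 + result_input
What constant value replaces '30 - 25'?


Identifying constant sub-expression:
  Original: result = 30 - 25 + result_input
  30 and 25 are both compile-time constants
  Evaluating: 30 - 25 = 5
  After folding: result = 5 + result_input

5


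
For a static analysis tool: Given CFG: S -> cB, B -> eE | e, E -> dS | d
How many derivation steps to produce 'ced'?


Grammar: S -> cB, B -> eE | e, E -> dS | d
Deriving 'ced':
Step 1: S -> cB => cB
Step 2: B -> eE => ceE
Step 3: E -> d => ced
Total derivation steps: 3

3


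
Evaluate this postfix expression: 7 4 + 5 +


Processing tokens left to right:
Push 7, Push 4
Pop 7 and 4, compute 7 + 4 = 11, push 11
Push 5
Pop 11 and 5, compute 11 + 5 = 16, push 16
Stack result: 16

16


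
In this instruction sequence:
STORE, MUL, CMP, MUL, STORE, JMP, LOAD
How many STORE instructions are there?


Scanning instruction sequence for STORE:
  Position 1: STORE <- MATCH
  Position 2: MUL
  Position 3: CMP
  Position 4: MUL
  Position 5: STORE <- MATCH
  Position 6: JMP
  Position 7: LOAD
Matches at positions: [1, 5]
Total STORE count: 2

2


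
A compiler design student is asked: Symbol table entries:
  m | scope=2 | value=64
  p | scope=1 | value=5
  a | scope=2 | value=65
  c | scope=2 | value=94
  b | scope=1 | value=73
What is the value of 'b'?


Searching symbol table for 'b':
  m | scope=2 | value=64
  p | scope=1 | value=5
  a | scope=2 | value=65
  c | scope=2 | value=94
  b | scope=1 | value=73 <- MATCH
Found 'b' at scope 1 with value 73

73


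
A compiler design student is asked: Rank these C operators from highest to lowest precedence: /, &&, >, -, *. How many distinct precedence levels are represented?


Looking up precedence for each operator:
  / -> precedence 6
  && -> precedence 2
  > -> precedence 4
  - -> precedence 5
  * -> precedence 6
Sorted highest to lowest: /, *, -, >, &&
Distinct precedence values: [6, 5, 4, 2]
Number of distinct levels: 4

4


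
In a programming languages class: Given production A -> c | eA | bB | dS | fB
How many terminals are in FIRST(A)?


Production: A -> c | eA | bB | dS | fB
Examining each alternative for leading terminals:
  A -> c : first terminal = 'c'
  A -> eA : first terminal = 'e'
  A -> bB : first terminal = 'b'
  A -> dS : first terminal = 'd'
  A -> fB : first terminal = 'f'
FIRST(A) = {b, c, d, e, f}
Count: 5

5


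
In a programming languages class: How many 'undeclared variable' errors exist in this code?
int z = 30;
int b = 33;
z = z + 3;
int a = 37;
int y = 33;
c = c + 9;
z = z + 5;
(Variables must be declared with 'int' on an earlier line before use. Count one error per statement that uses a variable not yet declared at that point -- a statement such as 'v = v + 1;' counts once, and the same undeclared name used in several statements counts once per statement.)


Scanning code line by line:
  Line 1: declare 'z' -> declared = ['z']
  Line 2: declare 'b' -> declared = ['b', 'z']
  Line 3: use 'z' -> OK (declared)
  Line 4: declare 'a' -> declared = ['a', 'b', 'z']
  Line 5: declare 'y' -> declared = ['a', 'b', 'y', 'z']
  Line 6: use 'c' -> ERROR (undeclared)
  Line 7: use 'z' -> OK (declared)
Total undeclared variable errors: 1

1


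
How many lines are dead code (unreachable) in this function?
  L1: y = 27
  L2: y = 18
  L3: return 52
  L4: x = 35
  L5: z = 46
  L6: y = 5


Analyzing control flow:
  L1: reachable (before return)
  L2: reachable (before return)
  L3: reachable (return statement)
  L4: DEAD (after return at L3)
  L5: DEAD (after return at L3)
  L6: DEAD (after return at L3)
Return at L3, total lines = 6
Dead lines: L4 through L6
Count: 3

3


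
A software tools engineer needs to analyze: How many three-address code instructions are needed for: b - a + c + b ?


Expression: b - a + c + b
Generating three-address code (respecting * over +/- precedence):
  Instruction 1: t1 = b - a
  Instruction 2: t2 = t1 + c
  Instruction 3: t3 = t2 + b
Total instructions: 3

3


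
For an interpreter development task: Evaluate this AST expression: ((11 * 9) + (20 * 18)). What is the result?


Expression: ((11 * 9) + (20 * 18))
Evaluating step by step:
  11 * 9 = 99
  20 * 18 = 360
  99 + 360 = 459
Result: 459

459


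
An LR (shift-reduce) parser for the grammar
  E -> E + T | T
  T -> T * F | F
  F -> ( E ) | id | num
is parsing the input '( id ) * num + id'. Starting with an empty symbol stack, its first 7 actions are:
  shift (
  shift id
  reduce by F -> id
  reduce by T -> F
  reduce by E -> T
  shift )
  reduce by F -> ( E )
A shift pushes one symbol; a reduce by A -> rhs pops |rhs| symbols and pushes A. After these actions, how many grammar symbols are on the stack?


Tracking the symbol stack through each action:
  Action 1: shift '(' : push -> stack = [(] (size 1)
  Action 2: shift 'id' : push -> stack = [(, id] (size 2)
  Action 3: reduce by F -> id : pop 1, push F -> stack = [(, F] (size 2)
  Action 4: reduce by T -> F : pop 1, push T -> stack = [(, T] (size 2)
  Action 5: reduce by E -> T : pop 1, push E -> stack = [(, E] (size 2)
  Action 6: shift ')' : push -> stack = [(, E, )] (size 3)
  Action 7: reduce by F -> ( E ) : pop 3, push F -> stack = [F] (size 1)
Final stack size: 1

1
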